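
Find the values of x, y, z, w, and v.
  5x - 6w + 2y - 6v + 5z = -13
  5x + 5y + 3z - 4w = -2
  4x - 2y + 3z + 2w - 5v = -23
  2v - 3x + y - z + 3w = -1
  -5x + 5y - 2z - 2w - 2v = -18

x = -1, y = -3, z = 2, w = -3, v = 5

Row-reduce the augmented matrix:
R1 ← R1 / (5).
R2 ← R2 − 5·R1.
R3 ← R3 − 4·R1.
R4 ← R4 + 3·R1.
R5 ← R5 + 5·R1.
R2 ← R2 / (3).
R1 ← R1 − 2/5·R2.
R3 ← R3 + 18/5·R2.
R4 ← R4 − 11/5·R2.
R5 ← R5 − 7·R2.
R3 ← R3 / (-17/5).
R1 ← R1 − 19/15·R3.
R2 ← R2 + 2/3·R3.
R4 ← R4 − 52/15·R3.
R5 ← R5 − 23/3·R3.
R4 ← R4 / (373/51).
R1 ← R1 − 100/51·R4.
R2 ← R2 + 58/51·R4.
R3 ← R3 + 46/17·R4.
R5 ← R5 − 412/51·R4.
R5 ← R5 / (-2787/373).
R1 ← R1 − 113/373·R5.
R2 ← R2 − 300/373·R5.
R3 ← R3 + 611/373·R5.
R4 ← R4 − 58/373·R5.
Reading off the reduced rows gives x = -1, y = -3, z = 2, w = -3, v = 5.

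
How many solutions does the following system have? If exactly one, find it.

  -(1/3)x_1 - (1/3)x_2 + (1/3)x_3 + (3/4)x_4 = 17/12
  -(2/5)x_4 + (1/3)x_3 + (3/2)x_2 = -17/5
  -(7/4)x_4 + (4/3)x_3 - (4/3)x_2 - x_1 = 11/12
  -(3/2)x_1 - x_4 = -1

x_1 = 0, x_2 = -2, x_3 = 0, x_4 = 1

Row-reduce the augmented matrix:
R1 ← R1 / (-1/3).
R3 ← R3 + 1·R1.
R4 ← R4 + 3/2·R1.
R2 ← R2 / (3/2).
R1 ← R1 − 1·R2.
R3 ← R3 + 1/3·R2.
R4 ← R4 − 3/2·R2.
R3 ← R3 / (11/27).
R1 ← R1 + 11/9·R3.
R2 ← R2 − 2/9·R3.
R4 ← R4 + 11/6·R3.
R4 ← R4 / (-179/8).
R1 ← R1 + 57/4·R4.
R2 ← R2 − 108/55·R4.
R3 ← R3 + 552/55·R4.
Reading off the reduced rows gives x_1 = 0, x_2 = -2, x_3 = 0, x_4 = 1.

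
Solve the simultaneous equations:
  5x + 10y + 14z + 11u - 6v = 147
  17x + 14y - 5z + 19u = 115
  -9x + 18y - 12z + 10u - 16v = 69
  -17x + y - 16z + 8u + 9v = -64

infinitely many solutions

Row-reduce:
R1 ← R1 / (5).
R2 ← R2 − 17·R1.
R3 ← R3 + 9·R1.
R4 ← R4 + 17·R1.
R2 ← R2 / (-20).
R1 ← R1 − 2·R2.
R3 ← R3 − 36·R2.
R4 ← R4 − 35·R2.
R3 ← R3 / (-2037/25).
R1 ← R1 + 123/50·R3.
R2 ← R2 − 263/100·R3.
R4 ← R4 + 1209/20·R3.
R4 ← R4 / (42541/2716).
R1 ← R1 − 625/1358·R4.
R2 ← R2 − 6623/8148·R4.
R3 ← R3 − 83/2037·R4.
Rank is 4 with 5 unknowns, leaving v free.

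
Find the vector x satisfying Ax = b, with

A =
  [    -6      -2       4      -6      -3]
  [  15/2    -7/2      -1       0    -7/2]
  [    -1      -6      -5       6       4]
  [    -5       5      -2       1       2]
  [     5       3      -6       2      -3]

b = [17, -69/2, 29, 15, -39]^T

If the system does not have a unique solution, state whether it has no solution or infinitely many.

Row-reduce:
R1 ← R1 / (-6).
R2 ← R2 − 15/2·R1.
R3 ← R3 + 1·R1.
R4 ← R4 + 5·R1.
R5 ← R5 − 5·R1.
R2 ← R2 / (-6).
R1 ← R1 − 1/3·R2.
R3 ← R3 + 17/3·R2.
R4 ← R4 − 20/3·R2.
R5 ← R5 − 4/3·R2.
R3 ← R3 / (-85/9).
R1 ← R1 + 4/9·R3.
R2 ← R2 + 2/3·R3.
R4 ← R4 + 8/9·R3.
R5 ← R5 + 16/9·R3.
R4 ← R4 / (-311/85).
R1 ← R1 + 27/340·R4.
R2 ← R2 − 87/340·R4.
R3 ← R3 + 507/340·R4.
R5 ← R5 + 622/85·R4.
Rank is 4 with 5 unknowns, leaving x_5 free.

infinitely many solutions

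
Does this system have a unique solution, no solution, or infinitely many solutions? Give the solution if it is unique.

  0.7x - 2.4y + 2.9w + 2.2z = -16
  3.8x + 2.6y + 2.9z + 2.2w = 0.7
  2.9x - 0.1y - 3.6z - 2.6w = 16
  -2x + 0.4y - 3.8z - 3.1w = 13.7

Row-reduce the augmented matrix:
R1 ← R1 / (7/10).
R2 ← R2 − 19/5·R1.
R3 ← R3 − 29/10·R1.
R4 ← R4 + 2·R1.
R2 ← R2 / (547/35).
R1 ← R1 + 24/7·R2.
R3 ← R3 − 689/70·R2.
R4 ← R4 + 226/35·R2.
R3 ← R3 / (-76789/10940).
R1 ← R1 − 634/547·R3.
R2 ← R2 + 633/1094·R3.
R4 ← R4 + 684/547·R3.
R4 ← R4 / (517833/767890).
R1 ← R1 − 12827/76789·R4.
R2 ← R2 + 28023/76789·R4.
R3 ← R3 − 66570/76789·R4.
Reading off the reduced rows gives x = 1, y = 3, z = -3, w = -1.

x = 1, y = 3, z = -3, w = -1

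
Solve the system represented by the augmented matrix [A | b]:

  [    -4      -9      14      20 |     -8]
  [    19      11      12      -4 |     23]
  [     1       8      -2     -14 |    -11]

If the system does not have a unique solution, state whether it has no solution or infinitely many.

infinitely many solutions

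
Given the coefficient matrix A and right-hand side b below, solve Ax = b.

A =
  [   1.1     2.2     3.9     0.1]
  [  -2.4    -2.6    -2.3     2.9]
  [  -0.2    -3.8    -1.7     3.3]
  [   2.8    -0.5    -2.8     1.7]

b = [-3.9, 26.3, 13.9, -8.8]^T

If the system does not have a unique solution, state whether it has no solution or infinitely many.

Row-reduce the augmented matrix:
R1 ← R1 / (11/10).
R2 ← R2 + 12/5·R1.
R3 ← R3 + 1/5·R1.
R4 ← R4 − 14/5·R1.
R2 ← R2 / (11/5).
R1 ← R1 − 2·R2.
R3 ← R3 + 17/5·R2.
R4 ← R4 + 61/10·R2.
R3 ← R3 / (5206/605).
R1 ← R1 + 254/121·R3.
R2 ← R2 − 683/242·R3.
R4 ← R4 − 10863/2420·R3.
R4 ← R4 / (608737/104120).
R1 ← R1 + 1975/2603·R4.
R2 ← R2 + 13031/10412·R4.
R3 ← R3 − 4923/5206·R4.
Reading off the reduced rows gives x_1 = -6, x_2 = 1, x_3 = 0, x_4 = 5.

x_1 = -6, x_2 = 1, x_3 = 0, x_4 = 5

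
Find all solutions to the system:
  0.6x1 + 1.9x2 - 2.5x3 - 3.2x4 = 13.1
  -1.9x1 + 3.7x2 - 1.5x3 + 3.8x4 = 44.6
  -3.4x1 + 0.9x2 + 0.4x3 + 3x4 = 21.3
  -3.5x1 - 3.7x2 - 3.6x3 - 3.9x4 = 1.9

x1 = -3, x2 = 5, x3 = -6, x4 = 3

Row-reduce the augmented matrix:
R1 ← R1 / (3/5).
R2 ← R2 + 19/10·R1.
R3 ← R3 + 17/5·R1.
R4 ← R4 + 7/2·R1.
R2 ← R2 / (583/60).
R1 ← R1 − 19/6·R2.
R3 ← R3 − 35/3·R2.
R4 ← R4 − 443/60·R2.
R3 ← R3 / (-14343/5830).
R1 ← R1 + 640/583·R3.
R2 ← R2 + 565/583·R3.
R4 ← R4 + 64293/5830·R3.
R4 ← R4 / (764709/47810).
R1 ← R1 − 1294/14343·R4.
R2 ← R2 − 33190/14343·R4.
R3 ← R3 − 43894/14343·R4.
Reading off the reduced rows gives x1 = -3, x2 = 5, x3 = -6, x4 = 3.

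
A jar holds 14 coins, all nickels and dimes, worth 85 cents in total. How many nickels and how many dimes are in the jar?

Let n = nickels, d = dimes.
  n + d = 14
  5n + 10d = 85
From equation 1: n = 14 − d.
Substitute into equation 2 and solve: d = 3.
Then n = 11.

nickels: 11, dimes: 3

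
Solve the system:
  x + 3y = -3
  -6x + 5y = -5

x = 0, y = -1

Row-reduce the augmented matrix:
R2 ← R2 + 6·R1.
R2 ← R2 / (23).
R1 ← R1 − 3·R2.
Reading off the reduced rows gives x = 0, y = -1.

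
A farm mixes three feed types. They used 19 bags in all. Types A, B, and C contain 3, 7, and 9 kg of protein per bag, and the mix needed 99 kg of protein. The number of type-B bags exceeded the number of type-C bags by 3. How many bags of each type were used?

Let a = type-A bags, b = type-B bags, c = type-C bags.
  a + b + c = 19
  3a + 7b + 9c = 99
  b - c = 3
Row-reduce the augmented matrix:
R2 ← R2 − 3·R1.
R2 ← R2 / (4).
R1 ← R1 − 1·R2.
R3 ← R3 − 1·R2.
R3 ← R3 / (-5/2).
R1 ← R1 + 1/2·R3.
R2 ← R2 − 3/2·R3.
Reading off the reduced rows gives a = 10, b = 6, c = 3.

type-A bags: 10, type-B bags: 6, type-C bags: 3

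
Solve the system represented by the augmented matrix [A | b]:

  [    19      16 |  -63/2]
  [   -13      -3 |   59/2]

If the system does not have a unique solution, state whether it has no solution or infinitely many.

Row-reduce the augmented matrix:
R1 ← R1 / (19).
R2 ← R2 + 13·R1.
R2 ← R2 / (151/19).
R1 ← R1 − 16/19·R2.
Reading off the reduced rows gives x_1 = -5/2, x_2 = 1.

x_1 = -5/2, x_2 = 1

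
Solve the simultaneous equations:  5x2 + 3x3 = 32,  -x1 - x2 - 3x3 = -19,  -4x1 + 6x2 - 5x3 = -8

x1 = 3, x2 = 4, x3 = 4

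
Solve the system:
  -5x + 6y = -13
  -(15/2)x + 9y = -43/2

no solution

Row-reduce:
R1 ← R1 / (-5).
R2 ← R2 + 15/2·R1.
Row 2 reduces to 0 = -2, a contradiction. The system is inconsistent.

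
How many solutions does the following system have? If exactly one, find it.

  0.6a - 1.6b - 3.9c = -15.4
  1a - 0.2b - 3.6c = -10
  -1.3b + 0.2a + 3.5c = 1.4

a = -2, b = 4, c = 2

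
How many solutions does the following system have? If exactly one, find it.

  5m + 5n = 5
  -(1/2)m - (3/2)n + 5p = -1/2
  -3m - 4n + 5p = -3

infinitely many solutions

Row-reduce:
R1 ← R1 / (5).
R2 ← R2 + 1/2·R1.
R3 ← R3 + 3·R1.
R2 ← R2 / (-1).
R1 ← R1 − 1·R2.
R3 ← R3 + 1·R2.
Rank is 2 with 3 unknowns, leaving p free.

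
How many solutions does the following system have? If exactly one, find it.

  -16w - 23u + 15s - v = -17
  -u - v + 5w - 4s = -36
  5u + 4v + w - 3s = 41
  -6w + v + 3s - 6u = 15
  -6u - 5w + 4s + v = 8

u = 4, v = 6, w = -6, s = -1

Row-reduce the augmented matrix:
R1 ← R1 / (-23).
R2 ← R2 + 1·R1.
R3 ← R3 − 5·R1.
R4 ← R4 + 6·R1.
R5 ← R5 + 6·R1.
R2 ← R2 / (-22/23).
R1 ← R1 − 1/23·R2.
R3 ← R3 − 87/23·R2.
R4 ← R4 − 29/23·R2.
R5 ← R5 − 29/23·R2.
R3 ← R3 / (441/22).
R1 ← R1 − 21/22·R3.
R2 ← R2 + 131/22·R3.
R4 ← R4 − 125/22·R3.
R5 ← R5 − 147/22·R3.
R4 ← R4 / (-40/21).
R2 ← R2 + 11/21·R4.
R3 ← R3 + 19/21·R4.
R5 reduces to 0 = 0, so the extra equation is consistent.
Reading off the reduced rows gives u = 4, v = 6, w = -6, s = -1.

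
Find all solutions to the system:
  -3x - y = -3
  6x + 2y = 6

Row-reduce:
R1 ← R1 / (-3).
R2 ← R2 − 6·R1.
Rank is 1 with 2 unknowns, leaving y free.

infinitely many solutions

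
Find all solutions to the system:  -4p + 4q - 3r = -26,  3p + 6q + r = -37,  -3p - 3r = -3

p = -1, q = -6, r = 2

Row-reduce the augmented matrix:
R1 ← R1 / (-4).
R2 ← R2 − 3·R1.
R3 ← R3 + 3·R1.
R2 ← R2 / (9).
R1 ← R1 + 1·R2.
R3 ← R3 + 3·R2.
R3 ← R3 / (-7/6).
R1 ← R1 − 11/18·R3.
R2 ← R2 + 5/36·R3.
Reading off the reduced rows gives p = -1, q = -6, r = 2.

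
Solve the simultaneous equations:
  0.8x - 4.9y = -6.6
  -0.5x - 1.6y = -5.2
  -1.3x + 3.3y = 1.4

Row-reduce the augmented matrix:
R1 ← R1 / (4/5).
R2 ← R2 + 1/2·R1.
R3 ← R3 + 13/10·R1.
R2 ← R2 / (-373/80).
R1 ← R1 + 49/8·R2.
R3 ← R3 + 373/80·R2.
R3 reduces to 0 = 0, so the extra equation is consistent.
Reading off the reduced rows gives x = 4, y = 2.

x = 4, y = 2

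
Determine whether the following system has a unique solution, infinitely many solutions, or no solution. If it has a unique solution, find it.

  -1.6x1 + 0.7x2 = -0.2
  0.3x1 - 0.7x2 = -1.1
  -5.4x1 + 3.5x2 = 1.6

x1 = 1, x2 = 2

Row-reduce the augmented matrix:
R1 ← R1 / (-8/5).
R2 ← R2 − 3/10·R1.
R3 ← R3 + 27/5·R1.
R2 ← R2 / (-91/160).
R1 ← R1 + 7/16·R2.
R3 ← R3 − 91/80·R2.
R3 reduces to 0 = 0, so the extra equation is consistent.
Reading off the reduced rows gives x1 = 1, x2 = 2.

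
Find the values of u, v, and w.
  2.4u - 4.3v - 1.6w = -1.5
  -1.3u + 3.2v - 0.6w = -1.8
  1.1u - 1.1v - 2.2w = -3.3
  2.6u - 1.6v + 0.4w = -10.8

Row-reduce the augmented matrix:
R1 ← R1 / (12/5).
R2 ← R2 + 13/10·R1.
R3 ← R3 − 11/10·R1.
R4 ← R4 − 13/5·R1.
R2 ← R2 / (209/240).
R1 ← R1 + 43/24·R2.
R3 ← R3 − 209/240·R2.
R4 ← R4 − 367/120·R2.
Swap R3 and R4.
R3 ← R3 / (692/95).
R1 ← R1 + 70/19·R3.
R2 ← R2 + 32/19·R3.
R4 reduces to 0 = 0, so the extra equation is consistent.
Reading off the reduced rows gives u = -6, v = -3, w = 0.

u = -6, v = -3, w = 0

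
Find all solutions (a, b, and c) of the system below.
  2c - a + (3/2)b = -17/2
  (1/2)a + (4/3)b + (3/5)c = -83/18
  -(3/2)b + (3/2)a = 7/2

a = 0, b = -7/3, c = -5/2

Row-reduce the augmented matrix:
R1 ← R1 / (-1).
R2 ← R2 − 1/2·R1.
R3 ← R3 − 3/2·R1.
R2 ← R2 / (25/12).
R1 ← R1 + 3/2·R2.
R3 ← R3 − 3/4·R2.
R3 ← R3 / (303/125).
R1 ← R1 + 106/125·R3.
R2 ← R2 − 96/125·R3.
Reading off the reduced rows gives a = 0, b = -7/3, c = -5/2.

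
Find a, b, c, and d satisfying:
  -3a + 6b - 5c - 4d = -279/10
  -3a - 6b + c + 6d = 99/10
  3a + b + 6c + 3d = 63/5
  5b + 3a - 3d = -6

Row-reduce the augmented matrix:
R1 ← R1 / (-3).
R2 ← R2 + 3·R1.
R3 ← R3 − 3·R1.
R4 ← R4 − 3·R1.
R2 ← R2 / (-12).
R1 ← R1 + 2·R2.
R3 ← R3 − 7·R2.
R4 ← R4 − 11·R2.
R3 ← R3 / (9/2).
R1 ← R1 − 2/3·R3.
R2 ← R2 + 1/2·R3.
R4 ← R4 − 1/2·R3.
R4 ← R4 / (44/27).
R1 ← R1 + 85/81·R4.
R2 ← R2 + 8/27·R4.
R3 ← R3 − 29/27·R4.
Reading off the reduced rows gives a = 2, b = -12/5, c = 3/2, d = 0.

a = 2, b = -12/5, c = 3/2, d = 0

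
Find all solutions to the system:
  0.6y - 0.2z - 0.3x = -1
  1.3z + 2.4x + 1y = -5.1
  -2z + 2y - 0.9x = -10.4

x = -4, y = -2, z = 5

Row-reduce the augmented matrix:
R1 ← R1 / (-3/10).
R2 ← R2 − 12/5·R1.
R3 ← R3 + 9/10·R1.
R2 ← R2 / (29/5).
R1 ← R1 + 2·R2.
R3 ← R3 − 1/5·R2.
R3 ← R3 / (-403/290).
R1 ← R1 − 49/87·R3.
R2 ← R2 + 3/58·R3.
Reading off the reduced rows gives x = -4, y = -2, z = 5.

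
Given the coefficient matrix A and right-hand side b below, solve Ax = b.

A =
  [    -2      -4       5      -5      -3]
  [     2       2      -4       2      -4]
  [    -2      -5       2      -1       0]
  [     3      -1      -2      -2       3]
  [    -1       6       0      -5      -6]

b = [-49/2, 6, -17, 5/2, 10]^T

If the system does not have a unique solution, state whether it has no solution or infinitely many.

Row-reduce the augmented matrix:
R1 ← R1 / (-2).
R2 ← R2 − 2·R1.
R3 ← R3 + 2·R1.
R4 ← R4 − 3·R1.
R5 ← R5 + 1·R1.
R2 ← R2 / (-2).
R1 ← R1 − 2·R2.
R3 ← R3 + 1·R2.
R4 ← R4 + 7·R2.
R5 ← R5 − 8·R2.
R3 ← R3 / (-7/2).
R1 ← R1 + 3/2·R3.
R2 ← R2 + 1/2·R3.
R4 ← R4 − 2·R3.
R5 ← R5 − 3/2·R3.
R4 ← R4 / (29/7).
R1 ← R1 + 20/7·R4.
R2 ← R2 − 5/7·R4.
R3 ← R3 + 11/7·R4.
R5 ← R5 + 85/7·R4.
R5 ← R5 / (1409/29).
R1 ← R1 − 294/29·R5.
R2 ← R2 + 59/29·R5.
R3 ← R3 − 240/29·R5.
R4 ← R4 − 187/29·R5.
Reading off the reduced rows gives x_1 = -1, x_2 = 3, x_3 = -2, x_4 = 0, x_5 = 3/2.

x_1 = -1, x_2 = 3, x_3 = -2, x_4 = 0, x_5 = 3/2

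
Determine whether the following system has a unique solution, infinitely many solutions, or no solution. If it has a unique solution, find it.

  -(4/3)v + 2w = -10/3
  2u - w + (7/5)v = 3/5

infinitely many solutions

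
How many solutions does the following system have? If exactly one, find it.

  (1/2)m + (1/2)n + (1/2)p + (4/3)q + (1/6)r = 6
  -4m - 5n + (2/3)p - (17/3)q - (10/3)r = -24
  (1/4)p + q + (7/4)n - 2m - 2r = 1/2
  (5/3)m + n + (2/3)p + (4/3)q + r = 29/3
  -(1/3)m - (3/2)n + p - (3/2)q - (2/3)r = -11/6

Row-reduce:
R1 ← R1 / (1/2).
R2 ← R2 + 4·R1.
R3 ← R3 + 2·R1.
R4 ← R4 − 5/3·R1.
R5 ← R5 + 1/3·R1.
R2 ← R2 / (-1).
R1 ← R1 − 1·R2.
R3 ← R3 − 15/4·R2.
R4 ← R4 + 2/3·R2.
R5 ← R5 + 7/6·R2.
R3 ← R3 / (79/4).
R1 ← R1 − 17/3·R3.
R2 ← R2 + 14/3·R3.
R4 ← R4 + 37/9·R3.
R5 ← R5 + 37/9·R3.
R4 ← R4 / (-2609/2133).
R1 ← R1 − 334/711·R4.
R2 ← R2 − 659/711·R4.
R3 ← R3 − 301/237·R4.
R5 ← R5 + 2609/2133·R4.
Row 5 reduces to 0 = 1/2, a contradiction. The system is inconsistent.

no solution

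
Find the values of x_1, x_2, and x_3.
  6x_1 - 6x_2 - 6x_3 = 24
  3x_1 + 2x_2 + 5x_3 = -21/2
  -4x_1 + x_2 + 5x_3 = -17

x_1 = 1, x_2 = -1/2, x_3 = -5/2

Row-reduce the augmented matrix:
R1 ← R1 / (6).
R2 ← R2 − 3·R1.
R3 ← R3 + 4·R1.
R2 ← R2 / (5).
R1 ← R1 + 1·R2.
R3 ← R3 + 3·R2.
R3 ← R3 / (29/5).
R1 ← R1 − 3/5·R3.
R2 ← R2 − 8/5·R3.
Reading off the reduced rows gives x_1 = 1, x_2 = -1/2, x_3 = -5/2.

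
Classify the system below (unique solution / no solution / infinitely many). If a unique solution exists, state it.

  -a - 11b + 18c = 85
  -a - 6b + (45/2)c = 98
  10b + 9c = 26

infinitely many solutions

Row-reduce:
R1 ← R1 / (-1).
R2 ← R2 + 1·R1.
R2 ← R2 / (5).
R1 ← R1 − 11·R2.
R3 ← R3 − 10·R2.
Rank is 2 with 3 unknowns, leaving c free.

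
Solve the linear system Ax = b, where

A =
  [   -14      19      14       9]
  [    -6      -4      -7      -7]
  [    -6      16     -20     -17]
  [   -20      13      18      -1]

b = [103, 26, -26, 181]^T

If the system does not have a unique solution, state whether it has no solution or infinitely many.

Row-reduce the augmented matrix:
R1 ← R1 / (-14).
R2 ← R2 + 6·R1.
R3 ← R3 + 6·R1.
R4 ← R4 + 20·R1.
R2 ← R2 / (-85/7).
R1 ← R1 + 19/14·R2.
R3 ← R3 − 55/7·R2.
R4 ← R4 + 99/7·R2.
R3 ← R3 / (-585/17).
R1 ← R1 − 77/170·R3.
R2 ← R2 − 91/85·R3.
R4 ← R4 − 1117/85·R3.
R4 ← R4 / (-11563/975).
R1 ← R1 − 397/1950·R4.
R2 ← R2 − 2/75·R4.
R3 ← R3 − 158/195·R4.
Reading off the reduced rows gives x_1 = -6, x_2 = -1, x_3 = 4, x_4 = -2.

x_1 = -6, x_2 = -1, x_3 = 4, x_4 = -2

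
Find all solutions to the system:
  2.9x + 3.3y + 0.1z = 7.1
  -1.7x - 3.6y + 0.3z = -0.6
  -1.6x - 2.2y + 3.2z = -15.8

x = 6, y = -3, z = -4

Row-reduce the augmented matrix:
R1 ← R1 / (29/10).
R2 ← R2 + 17/10·R1.
R3 ← R3 + 8/5·R1.
R2 ← R2 / (-483/290).
R1 ← R1 − 33/29·R2.
R3 ← R3 + 11/29·R2.
R3 ← R3 / (7664/2415).
R1 ← R1 − 45/161·R3.
R2 ← R2 + 104/483·R3.
Reading off the reduced rows gives x = 6, y = -3, z = -4.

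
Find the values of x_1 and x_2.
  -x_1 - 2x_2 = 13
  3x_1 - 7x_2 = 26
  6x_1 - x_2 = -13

Row-reduce the augmented matrix:
R1 ← R1 / (-1).
R2 ← R2 − 3·R1.
R3 ← R3 − 6·R1.
R2 ← R2 / (-13).
R1 ← R1 − 2·R2.
R3 ← R3 + 13·R2.
R3 reduces to 0 = 0, so the extra equation is consistent.
Reading off the reduced rows gives x_1 = -3, x_2 = -5.

x_1 = -3, x_2 = -5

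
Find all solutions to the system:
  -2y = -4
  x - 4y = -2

x = 6, y = 2

Row-reduce the augmented matrix:
Swap R1 and R2.
R2 ← R2 / (-2).
R1 ← R1 + 4·R2.
Reading off the reduced rows gives x = 6, y = 2.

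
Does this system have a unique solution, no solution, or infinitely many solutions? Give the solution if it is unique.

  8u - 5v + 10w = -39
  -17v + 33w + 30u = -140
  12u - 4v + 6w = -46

Row-reduce:
R1 ← R1 / (8).
R2 ← R2 − 30·R1.
R3 ← R3 − 12·R1.
R2 ← R2 / (7/4).
R1 ← R1 + 5/8·R2.
R3 ← R3 − 7/2·R2.
Rank is 2 with 3 unknowns, leaving w free.

infinitely many solutions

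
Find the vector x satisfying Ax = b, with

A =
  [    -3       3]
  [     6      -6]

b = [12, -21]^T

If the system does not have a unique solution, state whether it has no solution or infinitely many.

Row-reduce:
R1 ← R1 / (-3).
R2 ← R2 − 6·R1.
Row 2 reduces to 0 = 3, a contradiction. The system is inconsistent.

no solution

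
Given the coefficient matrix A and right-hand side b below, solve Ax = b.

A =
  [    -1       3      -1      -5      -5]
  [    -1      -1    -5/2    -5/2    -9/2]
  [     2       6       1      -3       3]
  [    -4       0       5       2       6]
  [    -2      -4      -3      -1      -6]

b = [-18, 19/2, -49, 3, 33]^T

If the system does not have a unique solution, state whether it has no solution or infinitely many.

Row-reduce:
R1 ← R1 / (-1).
R2 ← R2 + 1·R1.
R3 ← R3 − 2·R1.
R4 ← R4 + 4·R1.
R5 ← R5 + 2·R1.
R2 ← R2 / (-4).
R1 ← R1 + 3·R2.
R3 ← R3 − 12·R2.
R4 ← R4 + 12·R2.
R5 ← R5 + 10·R2.
R3 ← R3 / (-11/2).
R1 ← R1 − 17/8·R3.
R2 ← R2 − 3/8·R3.
R4 ← R4 − 27/2·R3.
R5 ← R5 − 11/4·R3.
R1 ← R1 − 1·R4.
R2 ← R2 + 1·R4.
R3 ← R3 − 1·R4.
Row 5 reduces to 0 = -1, a contradiction. The system is inconsistent.

no solution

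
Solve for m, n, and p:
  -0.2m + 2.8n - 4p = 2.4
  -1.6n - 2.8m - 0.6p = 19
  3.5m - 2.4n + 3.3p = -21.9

Row-reduce the augmented matrix:
R1 ← R1 / (-1/5).
R2 ← R2 + 14/5·R1.
R3 ← R3 − 7/2·R1.
R2 ← R2 / (-204/5).
R1 ← R1 + 14·R2.
R3 ← R3 − 233/5·R2.
R3 ← R3 / (-3493/1020).
R1 ← R1 − 101/102·R3.
R2 ← R2 + 277/204·R3.
Reading off the reduced rows gives m = -6, n = -1, p = -1.

m = -6, n = -1, p = -1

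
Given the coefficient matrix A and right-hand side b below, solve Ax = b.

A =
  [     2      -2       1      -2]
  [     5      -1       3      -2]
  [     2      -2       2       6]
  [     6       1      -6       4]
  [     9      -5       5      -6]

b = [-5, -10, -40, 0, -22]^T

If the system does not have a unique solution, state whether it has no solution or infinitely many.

Row-reduce:
R1 ← R1 / (2).
R2 ← R2 − 5·R1.
R3 ← R3 − 2·R1.
R4 ← R4 − 6·R1.
R5 ← R5 − 9·R1.
R2 ← R2 / (4).
R1 ← R1 + 1·R2.
R4 ← R4 − 7·R2.
R5 ← R5 − 4·R2.
R1 ← R1 − 5/8·R3.
R2 ← R2 − 1/8·R3.
R4 ← R4 + 79/8·R3.
R4 ← R4 / (335/4).
R1 ← R1 + 21/4·R4.
R2 ← R2 + 1/4·R4.
R3 ← R3 − 8·R4.
Row 5 reduces to 0 = -2, a contradiction. The system is inconsistent.

no solution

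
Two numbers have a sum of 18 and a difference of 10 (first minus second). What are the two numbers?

Let x = first number, y = second number.
  x + y = 18
  x - y = 10
Row-reduce the augmented matrix:
R2 ← R2 − 1·R1.
R2 ← R2 / (-2).
R1 ← R1 − 1·R2.
Reading off the reduced rows gives x = 14, y = 4.

first number: 14, second number: 4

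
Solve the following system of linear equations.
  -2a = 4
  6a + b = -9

Row-reduce the augmented matrix:
R1 ← R1 / (-2).
R2 ← R2 − 6·R1.
Reading off the reduced rows gives a = -2, b = 3.

a = -2, b = 3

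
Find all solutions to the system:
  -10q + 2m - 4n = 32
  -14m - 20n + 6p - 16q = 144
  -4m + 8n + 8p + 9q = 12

infinitely many solutions

Row-reduce:
R1 ← R1 / (2).
R2 ← R2 + 14·R1.
R3 ← R3 + 4·R1.
R2 ← R2 / (-48).
R1 ← R1 + 2·R2.
R3 ← R3 / (8).
R1 ← R1 + 1/4·R3.
R2 ← R2 + 1/8·R3.
Rank is 3 with 4 unknowns, leaving q free.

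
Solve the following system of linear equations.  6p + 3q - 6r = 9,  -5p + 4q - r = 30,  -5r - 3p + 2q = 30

p = -3, q = 3, r = -3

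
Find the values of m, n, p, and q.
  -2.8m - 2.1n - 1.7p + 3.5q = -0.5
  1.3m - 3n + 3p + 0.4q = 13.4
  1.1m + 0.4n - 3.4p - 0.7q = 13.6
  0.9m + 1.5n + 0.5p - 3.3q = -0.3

Row-reduce the augmented matrix:
R1 ← R1 / (-14/5).
R2 ← R2 − 13/10·R1.
R3 ← R3 − 11/10·R1.
R4 ← R4 − 9/10·R1.
R2 ← R2 / (-159/40).
R1 ← R1 − 3/4·R2.
R3 ← R3 + 17/40·R2.
R4 ← R4 − 33/40·R2.
R3 ← R3 / (-23953/5565).
R1 ← R1 − 380/371·R3.
R2 ← R2 + 619/1113·R3.
R4 ← R4 − 153/371·R3.
R4 ← R4 / (-4821/2818).
R1 ← R1 + 18176/23953·R4.
R2 ← R2 + 27243/47906·R4.
R3 ← R3 + 5103/47906·R4.
Reading off the reduced rows gives m = 4, n = -6, p = -3, q = -2.

m = 4, n = -6, p = -3, q = -2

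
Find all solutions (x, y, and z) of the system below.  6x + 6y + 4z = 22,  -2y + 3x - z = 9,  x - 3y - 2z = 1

x = 3, y = -2, z = 4

Row-reduce the augmented matrix:
R1 ← R1 / (6).
R2 ← R2 − 3·R1.
R3 ← R3 − 1·R1.
R2 ← R2 / (-5).
R1 ← R1 − 1·R2.
R3 ← R3 + 4·R2.
R3 ← R3 / (-4/15).
R1 ← R1 − 1/15·R3.
R2 ← R2 − 3/5·R3.
Reading off the reduced rows gives x = 3, y = -2, z = 4.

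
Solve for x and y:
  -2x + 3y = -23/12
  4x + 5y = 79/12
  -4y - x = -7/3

x = 4/3, y = 1/4

Row-reduce the augmented matrix:
R1 ← R1 / (-2).
R2 ← R2 − 4·R1.
R3 ← R3 + 1·R1.
R2 ← R2 / (11).
R1 ← R1 + 3/2·R2.
R3 ← R3 + 11/2·R2.
R3 reduces to 0 = 0, so the extra equation is consistent.
Reading off the reduced rows gives x = 4/3, y = 1/4.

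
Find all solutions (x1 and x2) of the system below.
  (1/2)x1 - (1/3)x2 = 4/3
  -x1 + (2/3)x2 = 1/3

no solution

Row-reduce:
R1 ← R1 / (1/2).
R2 ← R2 + 1·R1.
Row 2 reduces to 0 = 3, a contradiction. The system is inconsistent.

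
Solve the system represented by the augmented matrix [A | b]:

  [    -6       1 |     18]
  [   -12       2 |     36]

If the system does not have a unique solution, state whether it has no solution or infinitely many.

Row-reduce:
R1 ← R1 / (-6).
R2 ← R2 + 12·R1.
Rank is 1 with 2 unknowns, leaving x_2 free.

infinitely many solutions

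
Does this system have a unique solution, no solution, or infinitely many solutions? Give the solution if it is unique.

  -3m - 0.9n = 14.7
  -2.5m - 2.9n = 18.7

m = -4, n = -3

Row-reduce the augmented matrix:
R1 ← R1 / (-3).
R2 ← R2 + 5/2·R1.
R2 ← R2 / (-43/20).
R1 ← R1 − 3/10·R2.
Reading off the reduced rows gives m = -4, n = -3.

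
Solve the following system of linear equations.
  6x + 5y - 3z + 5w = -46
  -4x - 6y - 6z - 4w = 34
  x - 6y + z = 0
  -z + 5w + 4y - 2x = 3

Row-reduce the augmented matrix:
R1 ← R1 / (6).
R2 ← R2 + 4·R1.
R3 ← R3 − 1·R1.
R4 ← R4 + 2·R1.
R2 ← R2 / (-8/3).
R1 ← R1 − 5/6·R2.
R3 ← R3 + 41/6·R2.
R4 ← R4 − 17/3·R2.
R3 ← R3 / (22).
R1 ← R1 + 3·R3.
R2 ← R2 − 3·R3.
R4 ← R4 + 19·R3.
R4 ← R4 / (1057/176).
R1 ← R1 − 131/176·R4.
R2 ← R2 − 23/176·R4.
R3 ← R3 − 7/176·R4.
Reading off the reduced rows gives x = -6, y = -1, z = 0, w = -1.

x = -6, y = -1, z = 0, w = -1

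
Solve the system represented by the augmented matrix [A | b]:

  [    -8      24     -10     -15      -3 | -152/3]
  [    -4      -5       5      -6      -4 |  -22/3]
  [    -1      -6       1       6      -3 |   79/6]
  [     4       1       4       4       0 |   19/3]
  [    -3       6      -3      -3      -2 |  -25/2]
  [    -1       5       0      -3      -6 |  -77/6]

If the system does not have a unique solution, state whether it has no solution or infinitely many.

x_1 = 1/3, x_2 = -1, x_3 = 0, x_4 = 3/2, x_5 = 1/2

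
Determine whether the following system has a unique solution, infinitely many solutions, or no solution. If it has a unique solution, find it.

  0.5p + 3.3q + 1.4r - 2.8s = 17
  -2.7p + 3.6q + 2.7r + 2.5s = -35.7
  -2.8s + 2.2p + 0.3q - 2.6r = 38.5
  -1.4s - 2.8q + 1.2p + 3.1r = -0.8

Row-reduce the augmented matrix:
R1 ← R1 / (1/2).
R2 ← R2 + 27/10·R1.
R3 ← R3 − 11/5·R1.
R4 ← R4 − 6/5·R1.
R2 ← R2 / (1071/50).
R1 ← R1 − 33/5·R2.
R3 ← R3 + 711/50·R2.
R4 ← R4 + 268/25·R2.
R3 ← R3 / (-2319/1190).
R1 ← R1 + 43/119·R3.
R2 ← R2 − 57/119·R3.
R4 ← R4 − 5801/1190·R3.
R4 ← R4 / (129461/69570).
R1 ← R1 + 4460/2319·R4.
R2 ← R2 + 2146/6957·R4.
R3 ← R3 + 453/773·R4.
Reading off the reduced rows gives p = 5, q = 1, r = -4, s = -6.

p = 5, q = 1, r = -4, s = -6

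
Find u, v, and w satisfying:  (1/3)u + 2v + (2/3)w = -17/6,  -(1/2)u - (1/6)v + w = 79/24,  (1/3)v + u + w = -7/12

Row-reduce the augmented matrix:
R1 ← R1 / (1/3).
R2 ← R2 + 1/2·R1.
R3 ← R3 − 1·R1.
R2 ← R2 / (17/6).
R1 ← R1 − 6·R2.
R3 ← R3 + 17/3·R2.
R3 ← R3 / (3).
R1 ← R1 + 38/17·R3.
R2 ← R2 − 12/17·R3.
Reading off the reduced rows gives u = -2, v = -7/4, w = 2.

u = -2, v = -7/4, w = 2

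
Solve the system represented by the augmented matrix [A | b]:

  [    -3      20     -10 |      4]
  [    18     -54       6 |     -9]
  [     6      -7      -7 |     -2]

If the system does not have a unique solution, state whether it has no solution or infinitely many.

Row-reduce:
R1 ← R1 / (-3).
R2 ← R2 − 18·R1.
R3 ← R3 − 6·R1.
R2 ← R2 / (66).
R1 ← R1 + 20/3·R2.
R3 ← R3 − 33·R2.
Row 3 reduces to 0 = -3/2, a contradiction. The system is inconsistent.

no solution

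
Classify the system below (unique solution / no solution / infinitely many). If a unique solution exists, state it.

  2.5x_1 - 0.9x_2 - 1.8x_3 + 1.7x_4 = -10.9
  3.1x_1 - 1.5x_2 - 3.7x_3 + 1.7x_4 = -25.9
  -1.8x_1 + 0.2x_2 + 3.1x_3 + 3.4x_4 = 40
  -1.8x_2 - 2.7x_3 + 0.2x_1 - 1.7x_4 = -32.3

Row-reduce the augmented matrix:
R1 ← R1 / (5/2).
R2 ← R2 − 31/10·R1.
R3 ← R3 + 9/5·R1.
R4 ← R4 − 1/5·R1.
R2 ← R2 / (-48/125).
R1 ← R1 + 9/25·R2.
R3 ← R3 + 56/125·R2.
R4 ← R4 + 216/125·R2.
R3 ← R3 / (211/60).
R1 ← R1 − 21/32·R3.
R2 ← R2 − 367/96·R3.
R4 ← R4 − 81/20·R3.
R4 ← R4 / (-12393/2110).
R1 ← R1 − 187/1688·R4.
R2 ← R2 + 7565/1688·R4.
R3 ← R3 − 306/211·R4.
Reading off the reduced rows gives x_1 = -2, x_2 = 4, x_3 = 6, x_4 = 5.

x_1 = -2, x_2 = 4, x_3 = 6, x_4 = 5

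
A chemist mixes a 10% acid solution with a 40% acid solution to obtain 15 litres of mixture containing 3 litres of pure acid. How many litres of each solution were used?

litres of solution A: 10, litres of solution B: 5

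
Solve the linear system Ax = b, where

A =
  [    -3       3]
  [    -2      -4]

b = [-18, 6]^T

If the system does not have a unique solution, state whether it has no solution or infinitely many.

Row-reduce the augmented matrix:
R1 ← R1 / (-3).
R2 ← R2 + 2·R1.
R2 ← R2 / (-6).
R1 ← R1 + 1·R2.
Reading off the reduced rows gives x_1 = 3, x_2 = -3.

x_1 = 3, x_2 = -3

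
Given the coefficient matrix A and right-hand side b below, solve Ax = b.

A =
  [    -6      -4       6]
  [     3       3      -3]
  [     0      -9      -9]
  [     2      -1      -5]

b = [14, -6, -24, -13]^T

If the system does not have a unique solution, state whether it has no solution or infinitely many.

no solution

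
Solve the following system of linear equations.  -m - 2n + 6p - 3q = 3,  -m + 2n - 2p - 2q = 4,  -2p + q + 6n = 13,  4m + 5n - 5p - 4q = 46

m = 6, n = 3, p = 1, q = -3

Row-reduce the augmented matrix:
R1 ← R1 / (-1).
R2 ← R2 + 1·R1.
R4 ← R4 − 4·R1.
R2 ← R2 / (4).
R1 ← R1 − 2·R2.
R3 ← R3 − 6·R2.
R4 ← R4 + 3·R2.
R3 ← R3 / (10).
R1 ← R1 + 2·R3.
R2 ← R2 + 2·R3.
R4 ← R4 − 13·R3.
R4 ← R4 / (-73/5).
R1 ← R1 − 12/5·R4.
R2 ← R2 − 3/20·R4.
R3 ← R3 + 1/20·R4.
Reading off the reduced rows gives m = 6, n = 3, p = 1, q = -3.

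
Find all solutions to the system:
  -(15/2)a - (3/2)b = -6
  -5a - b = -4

infinitely many solutions

Row-reduce:
R1 ← R1 / (-15/2).
R2 ← R2 + 5·R1.
Rank is 1 with 2 unknowns, leaving b free.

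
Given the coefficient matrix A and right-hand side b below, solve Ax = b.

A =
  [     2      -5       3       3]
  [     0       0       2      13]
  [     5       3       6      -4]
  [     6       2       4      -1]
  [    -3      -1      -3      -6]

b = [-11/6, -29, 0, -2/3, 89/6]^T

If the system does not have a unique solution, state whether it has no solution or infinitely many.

Row-reduce the augmented matrix:
R1 ← R1 / (2).
R3 ← R3 − 5·R1.
R4 ← R4 − 6·R1.
R5 ← R5 + 3·R1.
Swap R2 and R3.
R2 ← R2 / (31/2).
R1 ← R1 + 5/2·R2.
R4 ← R4 − 17·R2.
R5 ← R5 + 17/2·R2.
R3 ← R3 / (2).
R1 ← R1 − 39/31·R3.
R2 ← R2 + 3/31·R3.
R4 ← R4 + 104/31·R3.
R5 ← R5 − 21/31·R3.
R4 ← R4 / (757/31).
R1 ← R1 + 529/62·R4.
R2 ← R2 + 7/62·R4.
R3 ← R3 − 13/2·R4.
R5 ← R5 + 757/62·R4.
R5 reduces to 0 = 0, so the extra equation is consistent.
Reading off the reduced rows gives x_1 = 1, x_2 = -4/3, x_3 = -3/2, x_4 = -2.

x_1 = 1, x_2 = -4/3, x_3 = -3/2, x_4 = -2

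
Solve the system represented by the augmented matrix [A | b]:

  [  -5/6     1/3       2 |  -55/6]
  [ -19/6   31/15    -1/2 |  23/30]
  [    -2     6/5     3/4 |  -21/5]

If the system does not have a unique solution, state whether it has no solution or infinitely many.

infinitely many solutions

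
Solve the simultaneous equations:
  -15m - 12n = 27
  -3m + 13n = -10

m = -1, n = -1

Row-reduce the augmented matrix:
R1 ← R1 / (-15).
R2 ← R2 + 3·R1.
R2 ← R2 / (77/5).
R1 ← R1 − 4/5·R2.
Reading off the reduced rows gives m = -1, n = -1.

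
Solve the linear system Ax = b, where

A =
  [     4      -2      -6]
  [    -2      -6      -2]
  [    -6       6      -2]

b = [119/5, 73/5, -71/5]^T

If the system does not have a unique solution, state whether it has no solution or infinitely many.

x_1 = 6/5, x_2 = -2, x_3 = -5/2

Row-reduce the augmented matrix:
R1 ← R1 / (4).
R2 ← R2 + 2·R1.
R3 ← R3 + 6·R1.
R2 ← R2 / (-7).
R1 ← R1 + 1/2·R2.
R3 ← R3 − 3·R2.
R3 ← R3 / (-92/7).
R1 ← R1 + 8/7·R3.
R2 ← R2 − 5/7·R3.
Reading off the reduced rows gives x_1 = 6/5, x_2 = -2, x_3 = -5/2.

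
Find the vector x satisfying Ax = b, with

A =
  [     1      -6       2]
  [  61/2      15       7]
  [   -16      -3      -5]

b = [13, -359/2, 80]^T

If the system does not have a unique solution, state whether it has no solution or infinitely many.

infinitely many solutions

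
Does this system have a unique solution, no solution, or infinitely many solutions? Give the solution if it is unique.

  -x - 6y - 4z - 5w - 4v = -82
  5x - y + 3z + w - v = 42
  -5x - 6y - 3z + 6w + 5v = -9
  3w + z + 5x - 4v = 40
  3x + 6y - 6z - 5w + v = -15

x = 6, y = 3, z = 4, w = 6, v = 3

Row-reduce the augmented matrix:
R1 ← R1 / (-1).
R2 ← R2 − 5·R1.
R3 ← R3 + 5·R1.
R4 ← R4 − 5·R1.
R5 ← R5 − 3·R1.
R2 ← R2 / (-31).
R1 ← R1 − 6·R2.
R3 ← R3 − 24·R2.
R4 ← R4 + 30·R2.
R5 ← R5 + 12·R2.
R3 ← R3 / (119/31).
R1 ← R1 − 22/31·R3.
R2 ← R2 − 17/31·R3.
R4 ← R4 + 79/31·R3.
R5 ← R5 + 354/31·R3.
R4 ← R4 / (161/17).
R1 ← R1 + 33/17·R4.
R2 ← R2 + 1·R4.
R3 ← R3 − 55/17·R4.
R5 ← R5 − 446/17·R4.
R5 ← R5 / (845/49).
R1 ← R1 + 61/49·R5.
R2 ← R2 + 17/49·R5.
R3 ← R3 − 76/49·R5.
R4 ← R4 − 11/49·R5.
Reading off the reduced rows gives x = 6, y = 3, z = 4, w = 6, v = 3.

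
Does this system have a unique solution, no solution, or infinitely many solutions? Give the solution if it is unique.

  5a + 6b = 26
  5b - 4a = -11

Row-reduce the augmented matrix:
R1 ← R1 / (5).
R2 ← R2 + 4·R1.
R2 ← R2 / (49/5).
R1 ← R1 − 6/5·R2.
Reading off the reduced rows gives a = 4, b = 1.

a = 4, b = 1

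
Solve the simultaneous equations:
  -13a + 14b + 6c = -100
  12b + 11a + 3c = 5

infinitely many solutions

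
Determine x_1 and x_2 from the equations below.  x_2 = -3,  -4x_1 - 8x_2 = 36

Row-reduce the augmented matrix:
Swap R1 and R2.
R1 ← R1 / (-4).
R1 ← R1 − 2·R2.
Reading off the reduced rows gives x_1 = -3, x_2 = -3.

x_1 = -3, x_2 = -3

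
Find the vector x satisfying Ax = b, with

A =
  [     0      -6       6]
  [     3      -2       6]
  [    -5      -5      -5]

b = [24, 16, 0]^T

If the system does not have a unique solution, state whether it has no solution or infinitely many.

x_1 = 0, x_2 = -2, x_3 = 2

Row-reduce the augmented matrix:
Swap R1 and R2.
R1 ← R1 / (3).
R3 ← R3 + 5·R1.
R2 ← R2 / (-6).
R1 ← R1 + 2/3·R2.
R3 ← R3 + 25/3·R2.
R3 ← R3 / (-10/3).
R1 ← R1 − 4/3·R3.
R2 ← R2 + 1·R3.
Reading off the reduced rows gives x_1 = 0, x_2 = -2, x_3 = 2.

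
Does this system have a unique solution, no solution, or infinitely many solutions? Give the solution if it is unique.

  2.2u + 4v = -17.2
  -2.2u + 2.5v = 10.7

u = -6, v = -1

Row-reduce the augmented matrix:
R1 ← R1 / (11/5).
R2 ← R2 + 11/5·R1.
R2 ← R2 / (13/2).
R1 ← R1 − 20/11·R2.
Reading off the reduced rows gives u = -6, v = -1.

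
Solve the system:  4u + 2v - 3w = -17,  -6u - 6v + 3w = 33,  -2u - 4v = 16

Row-reduce:
R1 ← R1 / (4).
R2 ← R2 + 6·R1.
R3 ← R3 + 2·R1.
R2 ← R2 / (-3).
R1 ← R1 − 1/2·R2.
R3 ← R3 + 3·R2.
Rank is 2 with 3 unknowns, leaving w free.

infinitely many solutions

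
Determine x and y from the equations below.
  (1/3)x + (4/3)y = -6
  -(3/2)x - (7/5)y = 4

Row-reduce the augmented matrix:
R1 ← R1 / (1/3).
R2 ← R2 + 3/2·R1.
R2 ← R2 / (23/5).
R1 ← R1 − 4·R2.
Reading off the reduced rows gives x = 2, y = -5.

x = 2, y = -5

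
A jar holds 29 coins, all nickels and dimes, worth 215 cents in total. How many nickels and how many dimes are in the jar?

Let n = nickels, d = dimes.
  n + d = 29
  5n + 10d = 215
From equation 1: n = 29 − d.
Substitute into equation 2 and solve: d = 14.
Then n = 15.

nickels: 15, dimes: 14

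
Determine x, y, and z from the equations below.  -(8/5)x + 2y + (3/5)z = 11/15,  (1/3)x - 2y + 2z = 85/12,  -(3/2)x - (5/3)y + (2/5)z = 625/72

x = -11/4, y = -7/3, z = 5/3

Row-reduce the augmented matrix:
R1 ← R1 / (-8/5).
R2 ← R2 − 1/3·R1.
R3 ← R3 + 3/2·R1.
R2 ← R2 / (-19/12).
R1 ← R1 + 5/4·R2.
R3 ← R3 + 85/24·R2.
R3 ← R3 / (-467/95).
R1 ← R1 + 39/19·R3.
R2 ← R2 + 51/38·R3.
Reading off the reduced rows gives x = -11/4, y = -7/3, z = 5/3.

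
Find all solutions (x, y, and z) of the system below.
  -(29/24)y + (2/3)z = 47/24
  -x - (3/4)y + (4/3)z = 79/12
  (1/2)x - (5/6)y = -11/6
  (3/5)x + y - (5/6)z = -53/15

Row-reduce:
Swap R1 and R2.
R1 ← R1 / (-1).
R3 ← R3 − 1/2·R1.
R4 ← R4 − 3/5·R1.
R2 ← R2 / (-29/24).
R1 ← R1 − 3/4·R2.
R3 ← R3 + 29/24·R2.
R4 ← R4 − 11/20·R2.
Swap R3 and R4.
R3 ← R3 / (47/174).
R1 ← R1 + 80/87·R3.
R2 ← R2 + 16/29·R3.
Row 4 reduces to 0 = -1/2, a contradiction. The system is inconsistent.

no solution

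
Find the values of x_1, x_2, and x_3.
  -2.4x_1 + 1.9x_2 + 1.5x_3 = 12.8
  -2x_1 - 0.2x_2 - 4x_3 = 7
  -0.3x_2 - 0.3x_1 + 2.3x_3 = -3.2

x_1 = -2, x_2 = 5, x_3 = -1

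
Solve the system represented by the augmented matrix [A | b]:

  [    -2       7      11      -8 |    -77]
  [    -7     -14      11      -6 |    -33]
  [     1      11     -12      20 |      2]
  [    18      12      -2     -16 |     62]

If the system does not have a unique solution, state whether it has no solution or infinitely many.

x_1 = 3, x_2 = -3, x_3 = -6, x_4 = -2

Row-reduce the augmented matrix:
R1 ← R1 / (-2).
R2 ← R2 + 7·R1.
R3 ← R3 − 1·R1.
R4 ← R4 − 18·R1.
R2 ← R2 / (-77/2).
R1 ← R1 + 7/2·R2.
R3 ← R3 − 29/2·R2.
R4 ← R4 − 75·R2.
R3 ← R3 / (-118/7).
R1 ← R1 + 3·R3.
R2 ← R2 − 5/7·R3.
R4 ← R4 − 304/7·R3.
R4 ← R4 / (1028/59).
R1 ← R1 + 137/59·R4.
R2 ← R2 − 27/59·R4.
R3 ← R3 + 85/59·R4.
Reading off the reduced rows gives x_1 = 3, x_2 = -3, x_3 = -6, x_4 = -2.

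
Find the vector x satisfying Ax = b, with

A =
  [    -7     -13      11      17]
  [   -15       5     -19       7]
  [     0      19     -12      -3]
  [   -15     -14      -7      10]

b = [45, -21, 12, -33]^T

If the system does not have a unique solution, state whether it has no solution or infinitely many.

infinitely many solutions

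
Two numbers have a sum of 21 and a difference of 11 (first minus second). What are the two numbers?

first number: 16, second number: 5

Let x = first number, y = second number.
  x + y = 21
  x - y = 11
From equation 1: x = 21 − y.
Substitute into equation 2 and solve: y = 5.
Then x = 16.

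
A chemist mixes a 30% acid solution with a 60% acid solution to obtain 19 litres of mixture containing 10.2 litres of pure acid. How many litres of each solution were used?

litres of solution A: 4, litres of solution B: 15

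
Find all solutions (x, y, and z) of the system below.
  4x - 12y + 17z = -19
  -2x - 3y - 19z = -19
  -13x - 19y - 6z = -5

x = -3, y = 2, z = 1

Row-reduce the augmented matrix:
R1 ← R1 / (4).
R2 ← R2 + 2·R1.
R3 ← R3 + 13·R1.
R2 ← R2 / (-9).
R1 ← R1 + 3·R2.
R3 ← R3 + 58·R2.
R3 ← R3 / (1403/12).
R1 ← R1 − 31/4·R3.
R2 ← R2 − 7/6·R3.
Reading off the reduced rows gives x = -3, y = 2, z = 1.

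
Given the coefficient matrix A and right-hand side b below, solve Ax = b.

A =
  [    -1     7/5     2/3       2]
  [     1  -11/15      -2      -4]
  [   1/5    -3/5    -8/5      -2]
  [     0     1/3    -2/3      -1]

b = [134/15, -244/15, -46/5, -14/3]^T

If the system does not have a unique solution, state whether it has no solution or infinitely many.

Row-reduce:
R1 ← R1 / (-1).
R2 ← R2 − 1·R1.
R3 ← R3 − 1/5·R1.
R2 ← R2 / (2/3).
R1 ← R1 + 7/5·R2.
R3 ← R3 + 8/25·R2.
R4 ← R4 − 1/3·R2.
R3 ← R3 / (-158/75).
R1 ← R1 + 52/15·R3.
R2 ← R2 + 2·R3.
Row 4 reduces to 0 = -1, a contradiction. The system is inconsistent.

no solution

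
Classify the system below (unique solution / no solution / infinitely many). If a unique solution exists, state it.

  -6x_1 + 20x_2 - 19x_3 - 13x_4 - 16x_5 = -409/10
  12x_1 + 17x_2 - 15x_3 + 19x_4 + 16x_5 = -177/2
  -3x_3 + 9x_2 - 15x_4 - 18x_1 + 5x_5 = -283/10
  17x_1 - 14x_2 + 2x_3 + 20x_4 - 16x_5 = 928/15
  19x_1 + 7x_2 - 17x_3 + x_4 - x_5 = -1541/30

x_1 = -2/3, x_2 = -2, x_3 = 8/5, x_4 = 1/2, x_5 = -2

Row-reduce the augmented matrix:
R1 ← R1 / (-6).
R2 ← R2 − 12·R1.
R3 ← R3 + 18·R1.
R4 ← R4 − 17·R1.
R5 ← R5 − 19·R1.
R2 ← R2 / (57).
R1 ← R1 + 10/3·R2.
R3 ← R3 + 51·R2.
R4 ← R4 − 128/3·R2.
R5 ← R5 − 211/3·R2.
R3 ← R3 / (125/19).
R1 ← R1 − 23/342·R3.
R2 ← R2 + 53/57·R3.
R4 ← R4 + 4159/342·R3.
R5 ← R5 + 4025/342·R3.
R4 ← R4 / (2649/125).
R1 ← R1 − 197/125·R4.
R2 ← R2 − 298/125·R4.
R3 ← R3 − 337/125·R4.
R5 ← R5 − 1/5·R4.
R5 ← R5 / (883756/23841).
R1 ← R1 + 7429/23841·R5.
R2 ← R2 − 64252/23841·R5.
R3 ← R3 − 146015/47682·R5.
R4 ← R4 − 49835/47682·R5.
Reading off the reduced rows gives x_1 = -2/3, x_2 = -2, x_3 = 8/5, x_4 = 1/2, x_5 = -2.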